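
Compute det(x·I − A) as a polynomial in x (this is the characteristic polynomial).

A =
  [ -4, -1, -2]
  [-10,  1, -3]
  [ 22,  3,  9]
x^3 - 6*x^2 + 12*x - 8

Expanding det(x·I − A) (e.g. by cofactor expansion or by noting that A is similar to its Jordan form J, which has the same characteristic polynomial as A) gives
  χ_A(x) = x^3 - 6*x^2 + 12*x - 8
which factors as (x - 2)^3. The eigenvalues (with algebraic multiplicities) are λ = 2 with multiplicity 3.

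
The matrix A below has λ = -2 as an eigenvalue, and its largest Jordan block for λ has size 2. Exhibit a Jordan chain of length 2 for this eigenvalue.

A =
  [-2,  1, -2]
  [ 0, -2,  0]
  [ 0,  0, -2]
A Jordan chain for λ = -2 of length 2:
v_1 = (1, 0, 0)ᵀ
v_2 = (0, 1, 0)ᵀ

Let N = A − (-2)·I. We want v_2 with N^2 v_2 = 0 but N^1 v_2 ≠ 0; then v_{j-1} := N · v_j for j = 2, …, 2.

Pick v_2 = (0, 1, 0)ᵀ.
Then v_1 = N · v_2 = (1, 0, 0)ᵀ.

Sanity check: (A − (-2)·I) v_1 = (0, 0, 0)ᵀ = 0. ✓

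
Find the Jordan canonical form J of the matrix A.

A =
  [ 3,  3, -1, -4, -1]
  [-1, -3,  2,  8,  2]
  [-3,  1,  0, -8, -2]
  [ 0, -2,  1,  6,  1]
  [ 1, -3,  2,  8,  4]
J_3(2) ⊕ J_1(2) ⊕ J_1(2)

The characteristic polynomial is
  det(x·I − A) = x^5 - 10*x^4 + 40*x^3 - 80*x^2 + 80*x - 32 = (x - 2)^5

Eigenvalues and multiplicities (the geometric multiplicity of λ is n − rank(A − λI), which equals the number of Jordan blocks for λ):
  λ = 2: algebraic multiplicity = 5, geometric multiplicity = 3

Determining the block sizes for each eigenvalue:
  λ = 2: with am = 5 and gm = 3, the partition is not yet determined (e.g. several partitions of 5 into 3 parts exist). Let N = A − (2)·I. Computing rank(N^1) = 2, rank(N^2) = 1, rank(N^3) = 0; the number of blocks of size ≥ j is rank(N^{j−1}) − rank(N^j), giving [3, 1, 1]. So we have 1 block(s) of size 3, 2 block(s) of size 1 → block sizes [3, 1, 1]

Assembling the blocks gives a Jordan form
J =
  [2, 1, 0, 0, 0]
  [0, 2, 1, 0, 0]
  [0, 0, 2, 0, 0]
  [0, 0, 0, 2, 0]
  [0, 0, 0, 0, 2]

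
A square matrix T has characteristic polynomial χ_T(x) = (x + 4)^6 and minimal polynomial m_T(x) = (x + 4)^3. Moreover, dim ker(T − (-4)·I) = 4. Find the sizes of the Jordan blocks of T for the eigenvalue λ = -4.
Block sizes for λ = -4: [3, 1, 1, 1]

Step 1 — from the characteristic polynomial, algebraic multiplicity of λ = -4 is 6. From dim ker(T − (-4)·I) = 4, there are exactly 4 Jordan blocks for λ = -4.
Step 2 — from the minimal polynomial, the factor (x + 4)^3 tells us the largest block for λ = -4 has size 3.
Step 3 — with total size 6, 4 blocks, and largest block 3, the block sizes (in nonincreasing order) are [3, 1, 1, 1].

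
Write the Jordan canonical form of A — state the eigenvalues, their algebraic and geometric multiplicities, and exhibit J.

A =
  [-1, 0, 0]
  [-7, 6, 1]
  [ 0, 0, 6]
J_1(-1) ⊕ J_2(6)

The characteristic polynomial is
  det(x·I − A) = x^3 - 11*x^2 + 24*x + 36 = (x - 6)^2*(x + 1)

Eigenvalues and multiplicities (the geometric multiplicity of λ is n − rank(A − λI), which equals the number of Jordan blocks for λ):
  λ = -1: algebraic multiplicity = 1, geometric multiplicity = 1
  λ = 6: algebraic multiplicity = 2, geometric multiplicity = 1

Determining the block sizes for each eigenvalue:
  λ = -1: one block (gm = 1), so the single block has size am = 1 → block sizes [1]
  λ = 6: one block (gm = 1), so the single block has size am = 2 → block sizes [2]

Assembling the blocks gives a Jordan form
J =
  [-1, 0, 0]
  [ 0, 6, 1]
  [ 0, 0, 6]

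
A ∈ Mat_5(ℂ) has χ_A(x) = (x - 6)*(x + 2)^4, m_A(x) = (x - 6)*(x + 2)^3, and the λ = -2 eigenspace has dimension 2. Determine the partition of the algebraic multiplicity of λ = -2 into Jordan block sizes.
Block sizes for λ = -2: [3, 1]

Step 1 — from the characteristic polynomial, algebraic multiplicity of λ = -2 is 4. From dim ker(A − (-2)·I) = 2, there are exactly 2 Jordan blocks for λ = -2.
Step 2 — from the minimal polynomial, the factor (x + 2)^3 tells us the largest block for λ = -2 has size 3.
Step 3 — with total size 4, 2 blocks, and largest block 3, the block sizes (in nonincreasing order) are [3, 1].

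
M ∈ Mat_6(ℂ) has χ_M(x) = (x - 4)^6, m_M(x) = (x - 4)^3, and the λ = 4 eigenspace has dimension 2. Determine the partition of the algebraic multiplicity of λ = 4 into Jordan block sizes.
Block sizes for λ = 4: [3, 3]

Step 1 — from the characteristic polynomial, algebraic multiplicity of λ = 4 is 6. From dim ker(M − (4)·I) = 2, there are exactly 2 Jordan blocks for λ = 4.
Step 2 — from the minimal polynomial, the factor (x − 4)^3 tells us the largest block for λ = 4 has size 3.
Step 3 — with total size 6, 2 blocks, and largest block 3, the block sizes (in nonincreasing order) are [3, 3].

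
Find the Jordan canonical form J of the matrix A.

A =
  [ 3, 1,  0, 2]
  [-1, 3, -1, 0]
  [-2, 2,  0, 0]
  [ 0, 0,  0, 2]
J_3(2) ⊕ J_1(2)

The characteristic polynomial is
  det(x·I − A) = x^4 - 8*x^3 + 24*x^2 - 32*x + 16 = (x - 2)^4

Eigenvalues and multiplicities (the geometric multiplicity of λ is n − rank(A − λI), which equals the number of Jordan blocks for λ):
  λ = 2: algebraic multiplicity = 4, geometric multiplicity = 2

Determining the block sizes for each eigenvalue:
  λ = 2: with am = 4 and gm = 2, the partition is not yet determined (e.g. several partitions of 4 into 2 parts exist). Let N = A − (2)·I. Computing rank(N^1) = 2, rank(N^2) = 1, rank(N^3) = 0; the number of blocks of size ≥ j is rank(N^{j−1}) − rank(N^j), giving [2, 1, 1]. So we have 1 block(s) of size 3, 1 block(s) of size 1 → block sizes [3, 1]

Assembling the blocks gives a Jordan form
J =
  [2, 1, 0, 0]
  [0, 2, 1, 0]
  [0, 0, 2, 0]
  [0, 0, 0, 2]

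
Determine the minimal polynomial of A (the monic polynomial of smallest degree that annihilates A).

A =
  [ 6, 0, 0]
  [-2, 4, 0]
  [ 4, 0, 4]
x^2 - 10*x + 24

The characteristic polynomial is χ_A(x) = (x - 6)*(x - 4)^2, so the eigenvalues are known. The minimal polynomial is
  m_A(x) = Π_λ (x − λ)^{k_λ}
where k_λ is the size of the *largest* Jordan block for λ (equivalently, the smallest k with (A − λI)^k v = 0 for every generalised eigenvector v of λ).

  λ = 4: largest Jordan block has size 1, contributing (x − 4)
  λ = 6: largest Jordan block has size 1, contributing (x − 6)

So m_A(x) = (x - 6)*(x - 4) = x^2 - 10*x + 24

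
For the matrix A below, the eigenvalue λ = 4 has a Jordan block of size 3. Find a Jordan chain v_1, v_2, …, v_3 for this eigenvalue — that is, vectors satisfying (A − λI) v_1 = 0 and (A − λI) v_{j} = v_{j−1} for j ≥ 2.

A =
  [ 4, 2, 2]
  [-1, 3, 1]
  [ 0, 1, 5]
A Jordan chain for λ = 4 of length 3:
v_1 = (-2, 1, -1)ᵀ
v_2 = (0, -1, 0)ᵀ
v_3 = (1, 0, 0)ᵀ

Let N = A − (4)·I. We want v_3 with N^3 v_3 = 0 but N^2 v_3 ≠ 0; then v_{j-1} := N · v_j for j = 3, …, 2.

Pick v_3 = (1, 0, 0)ᵀ.
Then v_2 = N · v_3 = (0, -1, 0)ᵀ.
Then v_1 = N · v_2 = (-2, 1, -1)ᵀ.

Sanity check: (A − (4)·I) v_1 = (0, 0, 0)ᵀ = 0. ✓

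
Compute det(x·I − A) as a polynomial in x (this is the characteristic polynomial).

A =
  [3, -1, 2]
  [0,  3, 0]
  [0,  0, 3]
x^3 - 9*x^2 + 27*x - 27

Expanding det(x·I − A) (e.g. by cofactor expansion or by noting that A is similar to its Jordan form J, which has the same characteristic polynomial as A) gives
  χ_A(x) = x^3 - 9*x^2 + 27*x - 27
which factors as (x - 3)^3. The eigenvalues (with algebraic multiplicities) are λ = 3 with multiplicity 3.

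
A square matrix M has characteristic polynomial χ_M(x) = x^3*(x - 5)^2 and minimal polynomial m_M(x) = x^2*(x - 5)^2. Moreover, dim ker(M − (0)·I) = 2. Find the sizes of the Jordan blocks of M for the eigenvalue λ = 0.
Block sizes for λ = 0: [2, 1]

Step 1 — from the characteristic polynomial, algebraic multiplicity of λ = 0 is 3. From dim ker(M − (0)·I) = 2, there are exactly 2 Jordan blocks for λ = 0.
Step 2 — from the minimal polynomial, the factor (x − 0)^2 tells us the largest block for λ = 0 has size 2.
Step 3 — with total size 3, 2 blocks, and largest block 2, the block sizes (in nonincreasing order) are [2, 1].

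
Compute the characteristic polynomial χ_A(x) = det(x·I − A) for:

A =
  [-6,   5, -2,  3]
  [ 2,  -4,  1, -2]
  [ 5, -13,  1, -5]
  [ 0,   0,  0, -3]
x^4 + 12*x^3 + 54*x^2 + 108*x + 81

Expanding det(x·I − A) (e.g. by cofactor expansion or by noting that A is similar to its Jordan form J, which has the same characteristic polynomial as A) gives
  χ_A(x) = x^4 + 12*x^3 + 54*x^2 + 108*x + 81
which factors as (x + 3)^4. The eigenvalues (with algebraic multiplicities) are λ = -3 with multiplicity 4.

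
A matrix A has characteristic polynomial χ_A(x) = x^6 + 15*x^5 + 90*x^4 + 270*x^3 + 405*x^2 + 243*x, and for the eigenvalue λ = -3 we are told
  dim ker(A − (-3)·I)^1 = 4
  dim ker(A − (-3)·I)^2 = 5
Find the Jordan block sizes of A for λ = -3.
Block sizes for λ = -3: [2, 1, 1, 1]

From the dimensions of kernels of powers, the number of Jordan blocks of size at least j is d_j − d_{j−1} where d_j = dim ker(N^j) (with d_0 = 0). Computing the differences gives [4, 1].
The number of blocks of size exactly k is (#blocks of size ≥ k) − (#blocks of size ≥ k + 1), so the partition is: 3 block(s) of size 1, 1 block(s) of size 2.
In nonincreasing order the block sizes are [2, 1, 1, 1].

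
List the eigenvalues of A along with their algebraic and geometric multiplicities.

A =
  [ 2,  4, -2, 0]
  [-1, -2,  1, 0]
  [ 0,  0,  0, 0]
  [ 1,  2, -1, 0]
λ = 0: alg = 4, geom = 3

Step 1 — factor the characteristic polynomial to read off the algebraic multiplicities:
  χ_A(x) = x^4

Step 2 — compute geometric multiplicities via the rank-nullity identity g(λ) = n − rank(A − λI):
  rank(A − (0)·I) = 1, so dim ker(A − (0)·I) = n − 1 = 3

Summary:
  λ = 0: algebraic multiplicity = 4, geometric multiplicity = 3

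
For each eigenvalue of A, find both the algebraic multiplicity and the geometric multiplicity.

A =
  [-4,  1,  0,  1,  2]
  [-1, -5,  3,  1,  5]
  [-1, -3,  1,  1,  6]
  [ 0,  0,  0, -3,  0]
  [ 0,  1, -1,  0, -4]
λ = -3: alg = 5, geom = 3

Step 1 — factor the characteristic polynomial to read off the algebraic multiplicities:
  χ_A(x) = (x + 3)^5

Step 2 — compute geometric multiplicities via the rank-nullity identity g(λ) = n − rank(A − λI):
  rank(A − (-3)·I) = 2, so dim ker(A − (-3)·I) = n − 2 = 3

Summary:
  λ = -3: algebraic multiplicity = 5, geometric multiplicity = 3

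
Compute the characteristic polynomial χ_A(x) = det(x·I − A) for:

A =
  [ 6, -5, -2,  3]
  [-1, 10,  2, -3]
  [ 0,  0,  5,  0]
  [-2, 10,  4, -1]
x^4 - 20*x^3 + 150*x^2 - 500*x + 625

Expanding det(x·I − A) (e.g. by cofactor expansion or by noting that A is similar to its Jordan form J, which has the same characteristic polynomial as A) gives
  χ_A(x) = x^4 - 20*x^3 + 150*x^2 - 500*x + 625
which factors as (x - 5)^4. The eigenvalues (with algebraic multiplicities) are λ = 5 with multiplicity 4.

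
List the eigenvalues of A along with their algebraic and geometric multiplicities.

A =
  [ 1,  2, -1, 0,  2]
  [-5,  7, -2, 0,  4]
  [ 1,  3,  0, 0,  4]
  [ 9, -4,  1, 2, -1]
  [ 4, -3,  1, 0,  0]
λ = 2: alg = 5, geom = 2

Step 1 — factor the characteristic polynomial to read off the algebraic multiplicities:
  χ_A(x) = (x - 2)^5

Step 2 — compute geometric multiplicities via the rank-nullity identity g(λ) = n − rank(A − λI):
  rank(A − (2)·I) = 3, so dim ker(A − (2)·I) = n − 3 = 2

Summary:
  λ = 2: algebraic multiplicity = 5, geometric multiplicity = 2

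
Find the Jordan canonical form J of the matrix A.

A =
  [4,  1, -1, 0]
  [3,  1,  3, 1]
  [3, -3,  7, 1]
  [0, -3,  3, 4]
J_2(4) ⊕ J_2(4)

The characteristic polynomial is
  det(x·I − A) = x^4 - 16*x^3 + 96*x^2 - 256*x + 256 = (x - 4)^4

Eigenvalues and multiplicities (the geometric multiplicity of λ is n − rank(A − λI), which equals the number of Jordan blocks for λ):
  λ = 4: algebraic multiplicity = 4, geometric multiplicity = 2

Determining the block sizes for each eigenvalue:
  λ = 4: with am = 4 and gm = 2, the partition is not yet determined (e.g. several partitions of 4 into 2 parts exist). Let N = A − (4)·I. Computing rank(N^1) = 2, rank(N^2) = 0; the number of blocks of size ≥ j is rank(N^{j−1}) − rank(N^j), giving [2, 2]. So we have 2 block(s) of size 2 → block sizes [2, 2]

Assembling the blocks gives a Jordan form
J =
  [4, 1, 0, 0]
  [0, 4, 0, 0]
  [0, 0, 4, 1]
  [0, 0, 0, 4]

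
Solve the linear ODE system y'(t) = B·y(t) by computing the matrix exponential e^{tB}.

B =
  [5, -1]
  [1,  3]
e^{tB} =
  [t*exp(4*t) + exp(4*t), -t*exp(4*t)]
  [t*exp(4*t), -t*exp(4*t) + exp(4*t)]

Strategy: write B = P · J · P⁻¹ where J is a Jordan canonical form, so e^{tB} = P · e^{tJ} · P⁻¹, and e^{tJ} can be computed block-by-block.

B has Jordan form
J =
  [4, 1]
  [0, 4]
(up to reordering of blocks).

Per-block formulas:
  For a 2×2 Jordan block J_2(4): exp(t · J_2(4)) = e^(4t)·(I + t·N), where N is the 2×2 nilpotent shift.

After assembling e^{tJ} and conjugating by P, we get:

e^{tB} =
  [t*exp(4*t) + exp(4*t), -t*exp(4*t)]
  [t*exp(4*t), -t*exp(4*t) + exp(4*t)]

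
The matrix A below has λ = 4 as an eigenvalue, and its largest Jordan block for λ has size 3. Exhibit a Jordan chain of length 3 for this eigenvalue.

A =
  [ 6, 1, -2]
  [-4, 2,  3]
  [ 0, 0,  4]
A Jordan chain for λ = 4 of length 3:
v_1 = (-1, 2, 0)ᵀ
v_2 = (-2, 3, 0)ᵀ
v_3 = (0, 0, 1)ᵀ

Let N = A − (4)·I. We want v_3 with N^3 v_3 = 0 but N^2 v_3 ≠ 0; then v_{j-1} := N · v_j for j = 3, …, 2.

Pick v_3 = (0, 0, 1)ᵀ.
Then v_2 = N · v_3 = (-2, 3, 0)ᵀ.
Then v_1 = N · v_2 = (-1, 2, 0)ᵀ.

Sanity check: (A − (4)·I) v_1 = (0, 0, 0)ᵀ = 0. ✓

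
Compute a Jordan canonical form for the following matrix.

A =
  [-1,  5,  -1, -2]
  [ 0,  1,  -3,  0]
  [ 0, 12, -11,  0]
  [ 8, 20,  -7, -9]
J_3(-5) ⊕ J_1(-5)

The characteristic polynomial is
  det(x·I − A) = x^4 + 20*x^3 + 150*x^2 + 500*x + 625 = (x + 5)^4

Eigenvalues and multiplicities (the geometric multiplicity of λ is n − rank(A − λI), which equals the number of Jordan blocks for λ):
  λ = -5: algebraic multiplicity = 4, geometric multiplicity = 2

Determining the block sizes for each eigenvalue:
  λ = -5: with am = 4 and gm = 2, the partition is not yet determined (e.g. several partitions of 4 into 2 parts exist). Let N = A − (-5)·I. Computing rank(N^1) = 2, rank(N^2) = 1, rank(N^3) = 0; the number of blocks of size ≥ j is rank(N^{j−1}) − rank(N^j), giving [2, 1, 1]. So we have 1 block(s) of size 3, 1 block(s) of size 1 → block sizes [3, 1]

Assembling the blocks gives a Jordan form
J =
  [-5,  1,  0,  0]
  [ 0, -5,  1,  0]
  [ 0,  0, -5,  0]
  [ 0,  0,  0, -5]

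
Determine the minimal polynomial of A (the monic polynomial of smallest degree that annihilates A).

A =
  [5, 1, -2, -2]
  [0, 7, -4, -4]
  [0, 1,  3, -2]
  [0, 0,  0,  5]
x^2 - 10*x + 25

The characteristic polynomial is χ_A(x) = (x - 5)^4, so the eigenvalues are known. The minimal polynomial is
  m_A(x) = Π_λ (x − λ)^{k_λ}
where k_λ is the size of the *largest* Jordan block for λ (equivalently, the smallest k with (A − λI)^k v = 0 for every generalised eigenvector v of λ).

  λ = 5: largest Jordan block has size 2, contributing (x − 5)^2

So m_A(x) = (x - 5)^2 = x^2 - 10*x + 25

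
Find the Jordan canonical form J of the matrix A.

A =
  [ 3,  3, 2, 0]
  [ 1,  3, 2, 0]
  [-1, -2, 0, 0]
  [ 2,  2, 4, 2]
J_3(2) ⊕ J_1(2)

The characteristic polynomial is
  det(x·I − A) = x^4 - 8*x^3 + 24*x^2 - 32*x + 16 = (x - 2)^4

Eigenvalues and multiplicities (the geometric multiplicity of λ is n − rank(A − λI), which equals the number of Jordan blocks for λ):
  λ = 2: algebraic multiplicity = 4, geometric multiplicity = 2

Determining the block sizes for each eigenvalue:
  λ = 2: with am = 4 and gm = 2, the partition is not yet determined (e.g. several partitions of 4 into 2 parts exist). Let N = A − (2)·I. Computing rank(N^1) = 2, rank(N^2) = 1, rank(N^3) = 0; the number of blocks of size ≥ j is rank(N^{j−1}) − rank(N^j), giving [2, 1, 1]. So we have 1 block(s) of size 3, 1 block(s) of size 1 → block sizes [3, 1]

Assembling the blocks gives a Jordan form
J =
  [2, 1, 0, 0]
  [0, 2, 1, 0]
  [0, 0, 2, 0]
  [0, 0, 0, 2]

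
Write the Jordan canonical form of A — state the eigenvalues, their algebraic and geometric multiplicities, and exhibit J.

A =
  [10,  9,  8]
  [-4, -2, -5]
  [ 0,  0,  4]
J_3(4)

The characteristic polynomial is
  det(x·I − A) = x^3 - 12*x^2 + 48*x - 64 = (x - 4)^3

Eigenvalues and multiplicities (the geometric multiplicity of λ is n − rank(A − λI), which equals the number of Jordan blocks for λ):
  λ = 4: algebraic multiplicity = 3, geometric multiplicity = 1

Determining the block sizes for each eigenvalue:
  λ = 4: one block (gm = 1), so the single block has size am = 3 → block sizes [3]

Assembling the blocks gives a Jordan form
J =
  [4, 1, 0]
  [0, 4, 1]
  [0, 0, 4]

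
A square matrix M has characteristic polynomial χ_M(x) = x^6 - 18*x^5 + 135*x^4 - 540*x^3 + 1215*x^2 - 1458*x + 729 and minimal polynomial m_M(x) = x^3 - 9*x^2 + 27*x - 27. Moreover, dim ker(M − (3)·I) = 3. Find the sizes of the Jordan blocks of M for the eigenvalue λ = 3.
Block sizes for λ = 3: [3, 2, 1]

Step 1 — from the characteristic polynomial, algebraic multiplicity of λ = 3 is 6. From dim ker(M − (3)·I) = 3, there are exactly 3 Jordan blocks for λ = 3.
Step 2 — from the minimal polynomial, the factor (x − 3)^3 tells us the largest block for λ = 3 has size 3.
Step 3 — with total size 6, 3 blocks, and largest block 3, the block sizes (in nonincreasing order) are [3, 2, 1].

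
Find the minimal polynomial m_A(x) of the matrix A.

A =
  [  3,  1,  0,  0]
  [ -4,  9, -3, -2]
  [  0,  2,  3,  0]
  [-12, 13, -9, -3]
x^3 - 9*x^2 + 27*x - 27

The characteristic polynomial is χ_A(x) = (x - 3)^4, so the eigenvalues are known. The minimal polynomial is
  m_A(x) = Π_λ (x − λ)^{k_λ}
where k_λ is the size of the *largest* Jordan block for λ (equivalently, the smallest k with (A − λI)^k v = 0 for every generalised eigenvector v of λ).

  λ = 3: largest Jordan block has size 3, contributing (x − 3)^3

So m_A(x) = (x - 3)^3 = x^3 - 9*x^2 + 27*x - 27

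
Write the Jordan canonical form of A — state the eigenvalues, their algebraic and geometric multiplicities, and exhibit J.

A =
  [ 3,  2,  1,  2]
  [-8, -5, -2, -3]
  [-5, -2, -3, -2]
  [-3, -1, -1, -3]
J_3(-2) ⊕ J_1(-2)

The characteristic polynomial is
  det(x·I − A) = x^4 + 8*x^3 + 24*x^2 + 32*x + 16 = (x + 2)^4

Eigenvalues and multiplicities (the geometric multiplicity of λ is n − rank(A − λI), which equals the number of Jordan blocks for λ):
  λ = -2: algebraic multiplicity = 4, geometric multiplicity = 2

Determining the block sizes for each eigenvalue:
  λ = -2: with am = 4 and gm = 2, the partition is not yet determined (e.g. several partitions of 4 into 2 parts exist). Let N = A − (-2)·I. Computing rank(N^1) = 2, rank(N^2) = 1, rank(N^3) = 0; the number of blocks of size ≥ j is rank(N^{j−1}) − rank(N^j), giving [2, 1, 1]. So we have 1 block(s) of size 3, 1 block(s) of size 1 → block sizes [3, 1]

Assembling the blocks gives a Jordan form
J =
  [-2,  1,  0,  0]
  [ 0, -2,  1,  0]
  [ 0,  0, -2,  0]
  [ 0,  0,  0, -2]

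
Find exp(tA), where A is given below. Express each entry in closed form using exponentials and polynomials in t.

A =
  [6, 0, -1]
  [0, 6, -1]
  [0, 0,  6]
e^{tA} =
  [exp(6*t), 0, -t*exp(6*t)]
  [0, exp(6*t), -t*exp(6*t)]
  [0, 0, exp(6*t)]

Strategy: write A = P · J · P⁻¹ where J is a Jordan canonical form, so e^{tA} = P · e^{tJ} · P⁻¹, and e^{tJ} can be computed block-by-block.

A has Jordan form
J =
  [6, 1, 0]
  [0, 6, 0]
  [0, 0, 6]
(up to reordering of blocks).

Per-block formulas:
  For a 1×1 block at λ = 6: exp(t · [6]) = [e^(6t)].
  For a 2×2 Jordan block J_2(6): exp(t · J_2(6)) = e^(6t)·(I + t·N), where N is the 2×2 nilpotent shift.

After assembling e^{tJ} and conjugating by P, we get:

e^{tA} =
  [exp(6*t), 0, -t*exp(6*t)]
  [0, exp(6*t), -t*exp(6*t)]
  [0, 0, exp(6*t)]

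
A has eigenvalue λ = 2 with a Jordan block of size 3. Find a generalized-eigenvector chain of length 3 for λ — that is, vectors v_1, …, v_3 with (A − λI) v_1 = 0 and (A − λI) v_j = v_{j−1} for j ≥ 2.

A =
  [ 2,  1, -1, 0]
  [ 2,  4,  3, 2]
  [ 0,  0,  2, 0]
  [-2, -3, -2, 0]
A Jordan chain for λ = 2 of length 3:
v_1 = (2, 0, 0, -2)ᵀ
v_2 = (0, 2, 0, -2)ᵀ
v_3 = (1, 0, 0, 0)ᵀ

Let N = A − (2)·I. We want v_3 with N^3 v_3 = 0 but N^2 v_3 ≠ 0; then v_{j-1} := N · v_j for j = 3, …, 2.

Pick v_3 = (1, 0, 0, 0)ᵀ.
Then v_2 = N · v_3 = (0, 2, 0, -2)ᵀ.
Then v_1 = N · v_2 = (2, 0, 0, -2)ᵀ.

Sanity check: (A − (2)·I) v_1 = (0, 0, 0, 0)ᵀ = 0. ✓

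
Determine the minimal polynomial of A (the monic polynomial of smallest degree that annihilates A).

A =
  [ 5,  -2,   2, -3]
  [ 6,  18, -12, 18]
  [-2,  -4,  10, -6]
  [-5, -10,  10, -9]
x^2 - 12*x + 36

The characteristic polynomial is χ_A(x) = (x - 6)^4, so the eigenvalues are known. The minimal polynomial is
  m_A(x) = Π_λ (x − λ)^{k_λ}
where k_λ is the size of the *largest* Jordan block for λ (equivalently, the smallest k with (A − λI)^k v = 0 for every generalised eigenvector v of λ).

  λ = 6: largest Jordan block has size 2, contributing (x − 6)^2

So m_A(x) = (x - 6)^2 = x^2 - 12*x + 36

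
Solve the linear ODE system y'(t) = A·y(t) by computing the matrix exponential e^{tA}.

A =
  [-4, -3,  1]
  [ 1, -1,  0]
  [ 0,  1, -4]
e^{tA} =
  [-t^2*exp(-3*t) - t*exp(-3*t) + exp(-3*t), -t^2*exp(-3*t) - 3*t*exp(-3*t), -t^2*exp(-3*t) + t*exp(-3*t)]
  [t^2*exp(-3*t)/2 + t*exp(-3*t), t^2*exp(-3*t)/2 + 2*t*exp(-3*t) + exp(-3*t), t^2*exp(-3*t)/2]
  [t^2*exp(-3*t)/2, t^2*exp(-3*t)/2 + t*exp(-3*t), t^2*exp(-3*t)/2 - t*exp(-3*t) + exp(-3*t)]

Strategy: write A = P · J · P⁻¹ where J is a Jordan canonical form, so e^{tA} = P · e^{tJ} · P⁻¹, and e^{tJ} can be computed block-by-block.

A has Jordan form
J =
  [-3,  1,  0]
  [ 0, -3,  1]
  [ 0,  0, -3]
(up to reordering of blocks).

Per-block formulas:
  For a 3×3 Jordan block J_3(-3): exp(t · J_3(-3)) = e^(-3t)·(I + t·N + (t^2/2)·N^2), where N is the 3×3 nilpotent shift.

After assembling e^{tJ} and conjugating by P, we get:

e^{tA} =
  [-t^2*exp(-3*t) - t*exp(-3*t) + exp(-3*t), -t^2*exp(-3*t) - 3*t*exp(-3*t), -t^2*exp(-3*t) + t*exp(-3*t)]
  [t^2*exp(-3*t)/2 + t*exp(-3*t), t^2*exp(-3*t)/2 + 2*t*exp(-3*t) + exp(-3*t), t^2*exp(-3*t)/2]
  [t^2*exp(-3*t)/2, t^2*exp(-3*t)/2 + t*exp(-3*t), t^2*exp(-3*t)/2 - t*exp(-3*t) + exp(-3*t)]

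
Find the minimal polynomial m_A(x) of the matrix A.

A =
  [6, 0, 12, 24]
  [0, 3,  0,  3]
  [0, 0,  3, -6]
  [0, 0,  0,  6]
x^2 - 9*x + 18

The characteristic polynomial is χ_A(x) = (x - 6)^2*(x - 3)^2, so the eigenvalues are known. The minimal polynomial is
  m_A(x) = Π_λ (x − λ)^{k_λ}
where k_λ is the size of the *largest* Jordan block for λ (equivalently, the smallest k with (A − λI)^k v = 0 for every generalised eigenvector v of λ).

  λ = 3: largest Jordan block has size 1, contributing (x − 3)
  λ = 6: largest Jordan block has size 1, contributing (x − 6)

So m_A(x) = (x - 6)*(x - 3) = x^2 - 9*x + 18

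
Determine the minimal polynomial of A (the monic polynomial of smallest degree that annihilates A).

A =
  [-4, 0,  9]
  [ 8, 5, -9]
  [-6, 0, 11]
x^3 - 12*x^2 + 45*x - 50

The characteristic polynomial is χ_A(x) = (x - 5)^2*(x - 2), so the eigenvalues are known. The minimal polynomial is
  m_A(x) = Π_λ (x − λ)^{k_λ}
where k_λ is the size of the *largest* Jordan block for λ (equivalently, the smallest k with (A − λI)^k v = 0 for every generalised eigenvector v of λ).

  λ = 2: largest Jordan block has size 1, contributing (x − 2)
  λ = 5: largest Jordan block has size 2, contributing (x − 5)^2

So m_A(x) = (x - 5)^2*(x - 2) = x^3 - 12*x^2 + 45*x - 50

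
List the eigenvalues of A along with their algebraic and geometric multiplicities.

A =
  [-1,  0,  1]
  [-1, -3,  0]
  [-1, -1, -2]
λ = -2: alg = 3, geom = 1

Step 1 — factor the characteristic polynomial to read off the algebraic multiplicities:
  χ_A(x) = (x + 2)^3

Step 2 — compute geometric multiplicities via the rank-nullity identity g(λ) = n − rank(A − λI):
  rank(A − (-2)·I) = 2, so dim ker(A − (-2)·I) = n − 2 = 1

Summary:
  λ = -2: algebraic multiplicity = 3, geometric multiplicity = 1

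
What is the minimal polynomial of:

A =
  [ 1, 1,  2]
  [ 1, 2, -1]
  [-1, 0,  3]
x^3 - 6*x^2 + 12*x - 8

The characteristic polynomial is χ_A(x) = (x - 2)^3, so the eigenvalues are known. The minimal polynomial is
  m_A(x) = Π_λ (x − λ)^{k_λ}
where k_λ is the size of the *largest* Jordan block for λ (equivalently, the smallest k with (A − λI)^k v = 0 for every generalised eigenvector v of λ).

  λ = 2: largest Jordan block has size 3, contributing (x − 2)^3

So m_A(x) = (x - 2)^3 = x^3 - 6*x^2 + 12*x - 8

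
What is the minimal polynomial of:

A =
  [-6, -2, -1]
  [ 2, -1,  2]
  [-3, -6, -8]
x^2 + 10*x + 25

The characteristic polynomial is χ_A(x) = (x + 5)^3, so the eigenvalues are known. The minimal polynomial is
  m_A(x) = Π_λ (x − λ)^{k_λ}
where k_λ is the size of the *largest* Jordan block for λ (equivalently, the smallest k with (A − λI)^k v = 0 for every generalised eigenvector v of λ).

  λ = -5: largest Jordan block has size 2, contributing (x + 5)^2

So m_A(x) = (x + 5)^2 = x^2 + 10*x + 25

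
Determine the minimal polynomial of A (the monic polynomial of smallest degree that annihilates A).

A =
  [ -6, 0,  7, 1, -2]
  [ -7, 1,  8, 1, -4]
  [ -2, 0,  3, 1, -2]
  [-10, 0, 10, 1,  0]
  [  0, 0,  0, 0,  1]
x^4 + x^3 - 9*x^2 + 11*x - 4

The characteristic polynomial is χ_A(x) = (x - 1)^4*(x + 4), so the eigenvalues are known. The minimal polynomial is
  m_A(x) = Π_λ (x − λ)^{k_λ}
where k_λ is the size of the *largest* Jordan block for λ (equivalently, the smallest k with (A − λI)^k v = 0 for every generalised eigenvector v of λ).

  λ = -4: largest Jordan block has size 1, contributing (x + 4)
  λ = 1: largest Jordan block has size 3, contributing (x − 1)^3

So m_A(x) = (x - 1)^3*(x + 4) = x^4 + x^3 - 9*x^2 + 11*x - 4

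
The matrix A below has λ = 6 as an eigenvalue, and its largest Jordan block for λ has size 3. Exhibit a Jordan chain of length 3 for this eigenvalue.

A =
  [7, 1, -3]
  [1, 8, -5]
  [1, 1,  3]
A Jordan chain for λ = 6 of length 3:
v_1 = (-1, -2, -1)ᵀ
v_2 = (1, 1, 1)ᵀ
v_3 = (1, 0, 0)ᵀ

Let N = A − (6)·I. We want v_3 with N^3 v_3 = 0 but N^2 v_3 ≠ 0; then v_{j-1} := N · v_j for j = 3, …, 2.

Pick v_3 = (1, 0, 0)ᵀ.
Then v_2 = N · v_3 = (1, 1, 1)ᵀ.
Then v_1 = N · v_2 = (-1, -2, -1)ᵀ.

Sanity check: (A − (6)·I) v_1 = (0, 0, 0)ᵀ = 0. ✓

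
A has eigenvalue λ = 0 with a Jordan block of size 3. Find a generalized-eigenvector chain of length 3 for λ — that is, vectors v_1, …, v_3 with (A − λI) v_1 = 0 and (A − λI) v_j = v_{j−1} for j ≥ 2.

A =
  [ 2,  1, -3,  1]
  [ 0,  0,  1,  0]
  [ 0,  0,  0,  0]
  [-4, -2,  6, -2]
A Jordan chain for λ = 0 of length 3:
v_1 = (1, 0, 0, -2)ᵀ
v_2 = (-3, 1, 0, 6)ᵀ
v_3 = (0, 0, 1, 0)ᵀ

Let N = A − (0)·I. We want v_3 with N^3 v_3 = 0 but N^2 v_3 ≠ 0; then v_{j-1} := N · v_j for j = 3, …, 2.

Pick v_3 = (0, 0, 1, 0)ᵀ.
Then v_2 = N · v_3 = (-3, 1, 0, 6)ᵀ.
Then v_1 = N · v_2 = (1, 0, 0, -2)ᵀ.

Sanity check: (A − (0)·I) v_1 = (0, 0, 0, 0)ᵀ = 0. ✓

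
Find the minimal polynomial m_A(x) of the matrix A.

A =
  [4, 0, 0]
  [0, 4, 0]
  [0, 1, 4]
x^2 - 8*x + 16

The characteristic polynomial is χ_A(x) = (x - 4)^3, so the eigenvalues are known. The minimal polynomial is
  m_A(x) = Π_λ (x − λ)^{k_λ}
where k_λ is the size of the *largest* Jordan block for λ (equivalently, the smallest k with (A − λI)^k v = 0 for every generalised eigenvector v of λ).

  λ = 4: largest Jordan block has size 2, contributing (x − 4)^2

So m_A(x) = (x - 4)^2 = x^2 - 8*x + 16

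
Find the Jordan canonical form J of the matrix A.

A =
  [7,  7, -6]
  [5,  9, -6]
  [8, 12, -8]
J_2(2) ⊕ J_1(4)

The characteristic polynomial is
  det(x·I − A) = x^3 - 8*x^2 + 20*x - 16 = (x - 4)*(x - 2)^2

Eigenvalues and multiplicities (the geometric multiplicity of λ is n − rank(A − λI), which equals the number of Jordan blocks for λ):
  λ = 2: algebraic multiplicity = 2, geometric multiplicity = 1
  λ = 4: algebraic multiplicity = 1, geometric multiplicity = 1

Determining the block sizes for each eigenvalue:
  λ = 2: one block (gm = 1), so the single block has size am = 2 → block sizes [2]
  λ = 4: one block (gm = 1), so the single block has size am = 1 → block sizes [1]

Assembling the blocks gives a Jordan form
J =
  [2, 1, 0]
  [0, 2, 0]
  [0, 0, 4]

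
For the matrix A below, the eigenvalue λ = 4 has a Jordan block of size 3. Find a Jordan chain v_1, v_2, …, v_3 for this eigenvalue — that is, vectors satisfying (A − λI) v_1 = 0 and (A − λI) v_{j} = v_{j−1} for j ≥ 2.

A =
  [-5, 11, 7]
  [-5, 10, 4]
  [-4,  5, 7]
A Jordan chain for λ = 4 of length 3:
v_1 = (-2, -1, -1)ᵀ
v_2 = (-9, -5, -4)ᵀ
v_3 = (1, 0, 0)ᵀ

Let N = A − (4)·I. We want v_3 with N^3 v_3 = 0 but N^2 v_3 ≠ 0; then v_{j-1} := N · v_j for j = 3, …, 2.

Pick v_3 = (1, 0, 0)ᵀ.
Then v_2 = N · v_3 = (-9, -5, -4)ᵀ.
Then v_1 = N · v_2 = (-2, -1, -1)ᵀ.

Sanity check: (A − (4)·I) v_1 = (0, 0, 0)ᵀ = 0. ✓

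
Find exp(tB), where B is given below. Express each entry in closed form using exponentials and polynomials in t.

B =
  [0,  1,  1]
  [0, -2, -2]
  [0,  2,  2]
e^{tB} =
  [1, t, t]
  [0, 1 - 2*t, -2*t]
  [0, 2*t, 2*t + 1]

Strategy: write B = P · J · P⁻¹ where J is a Jordan canonical form, so e^{tB} = P · e^{tJ} · P⁻¹, and e^{tJ} can be computed block-by-block.

B has Jordan form
J =
  [0, 1, 0]
  [0, 0, 0]
  [0, 0, 0]
(up to reordering of blocks).

Per-block formulas:
  For a 2×2 Jordan block J_2(0): exp(t · J_2(0)) = e^(0t)·(I + t·N), where N is the 2×2 nilpotent shift.
  For a 1×1 block at λ = 0: exp(t · [0]) = [e^(0t)].

After assembling e^{tJ} and conjugating by P, we get:

e^{tB} =
  [1, t, t]
  [0, 1 - 2*t, -2*t]
  [0, 2*t, 2*t + 1]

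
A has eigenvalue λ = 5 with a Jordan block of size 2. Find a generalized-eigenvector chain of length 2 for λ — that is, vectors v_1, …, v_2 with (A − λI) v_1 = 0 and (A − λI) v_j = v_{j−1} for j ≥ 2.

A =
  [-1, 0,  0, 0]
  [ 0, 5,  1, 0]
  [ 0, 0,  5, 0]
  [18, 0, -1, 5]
A Jordan chain for λ = 5 of length 2:
v_1 = (0, 1, 0, -1)ᵀ
v_2 = (0, 0, 1, 0)ᵀ

Let N = A − (5)·I. We want v_2 with N^2 v_2 = 0 but N^1 v_2 ≠ 0; then v_{j-1} := N · v_j for j = 2, …, 2.

Pick v_2 = (0, 0, 1, 0)ᵀ.
Then v_1 = N · v_2 = (0, 1, 0, -1)ᵀ.

Sanity check: (A − (5)·I) v_1 = (0, 0, 0, 0)ᵀ = 0. ✓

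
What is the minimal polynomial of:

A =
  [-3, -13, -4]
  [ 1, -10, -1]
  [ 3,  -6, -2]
x^3 + 15*x^2 + 75*x + 125

The characteristic polynomial is χ_A(x) = (x + 5)^3, so the eigenvalues are known. The minimal polynomial is
  m_A(x) = Π_λ (x − λ)^{k_λ}
where k_λ is the size of the *largest* Jordan block for λ (equivalently, the smallest k with (A − λI)^k v = 0 for every generalised eigenvector v of λ).

  λ = -5: largest Jordan block has size 3, contributing (x + 5)^3

So m_A(x) = (x + 5)^3 = x^3 + 15*x^2 + 75*x + 125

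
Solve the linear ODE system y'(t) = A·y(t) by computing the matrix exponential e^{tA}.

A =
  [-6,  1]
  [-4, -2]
e^{tA} =
  [-2*t*exp(-4*t) + exp(-4*t), t*exp(-4*t)]
  [-4*t*exp(-4*t), 2*t*exp(-4*t) + exp(-4*t)]

Strategy: write A = P · J · P⁻¹ where J is a Jordan canonical form, so e^{tA} = P · e^{tJ} · P⁻¹, and e^{tJ} can be computed block-by-block.

A has Jordan form
J =
  [-4,  1]
  [ 0, -4]
(up to reordering of blocks).

Per-block formulas:
  For a 2×2 Jordan block J_2(-4): exp(t · J_2(-4)) = e^(-4t)·(I + t·N), where N is the 2×2 nilpotent shift.

After assembling e^{tJ} and conjugating by P, we get:

e^{tA} =
  [-2*t*exp(-4*t) + exp(-4*t), t*exp(-4*t)]
  [-4*t*exp(-4*t), 2*t*exp(-4*t) + exp(-4*t)]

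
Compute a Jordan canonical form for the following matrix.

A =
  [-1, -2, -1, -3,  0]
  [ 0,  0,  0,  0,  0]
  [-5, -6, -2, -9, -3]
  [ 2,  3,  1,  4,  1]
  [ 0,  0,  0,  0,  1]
J_3(0) ⊕ J_2(1)

The characteristic polynomial is
  det(x·I − A) = x^5 - 2*x^4 + x^3 = x^3*(x - 1)^2

Eigenvalues and multiplicities (the geometric multiplicity of λ is n − rank(A − λI), which equals the number of Jordan blocks for λ):
  λ = 0: algebraic multiplicity = 3, geometric multiplicity = 1
  λ = 1: algebraic multiplicity = 2, geometric multiplicity = 1

Determining the block sizes for each eigenvalue:
  λ = 0: one block (gm = 1), so the single block has size am = 3 → block sizes [3]
  λ = 1: one block (gm = 1), so the single block has size am = 2 → block sizes [2]

Assembling the blocks gives a Jordan form
J =
  [0, 1, 0, 0, 0]
  [0, 0, 1, 0, 0]
  [0, 0, 0, 0, 0]
  [0, 0, 0, 1, 1]
  [0, 0, 0, 0, 1]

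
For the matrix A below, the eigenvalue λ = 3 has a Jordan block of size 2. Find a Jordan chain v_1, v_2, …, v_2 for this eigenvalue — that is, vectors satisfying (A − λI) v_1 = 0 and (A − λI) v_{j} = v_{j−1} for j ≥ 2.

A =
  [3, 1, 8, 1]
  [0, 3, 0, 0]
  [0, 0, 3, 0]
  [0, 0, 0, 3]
A Jordan chain for λ = 3 of length 2:
v_1 = (1, 0, 0, 0)ᵀ
v_2 = (0, 1, 0, 0)ᵀ

Let N = A − (3)·I. We want v_2 with N^2 v_2 = 0 but N^1 v_2 ≠ 0; then v_{j-1} := N · v_j for j = 2, …, 2.

Pick v_2 = (0, 1, 0, 0)ᵀ.
Then v_1 = N · v_2 = (1, 0, 0, 0)ᵀ.

Sanity check: (A − (3)·I) v_1 = (0, 0, 0, 0)ᵀ = 0. ✓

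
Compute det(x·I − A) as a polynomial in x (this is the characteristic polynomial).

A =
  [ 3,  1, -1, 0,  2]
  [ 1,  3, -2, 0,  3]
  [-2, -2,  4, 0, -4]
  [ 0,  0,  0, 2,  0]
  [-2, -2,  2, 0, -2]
x^5 - 10*x^4 + 40*x^3 - 80*x^2 + 80*x - 32

Expanding det(x·I − A) (e.g. by cofactor expansion or by noting that A is similar to its Jordan form J, which has the same characteristic polynomial as A) gives
  χ_A(x) = x^5 - 10*x^4 + 40*x^3 - 80*x^2 + 80*x - 32
which factors as (x - 2)^5. The eigenvalues (with algebraic multiplicities) are λ = 2 with multiplicity 5.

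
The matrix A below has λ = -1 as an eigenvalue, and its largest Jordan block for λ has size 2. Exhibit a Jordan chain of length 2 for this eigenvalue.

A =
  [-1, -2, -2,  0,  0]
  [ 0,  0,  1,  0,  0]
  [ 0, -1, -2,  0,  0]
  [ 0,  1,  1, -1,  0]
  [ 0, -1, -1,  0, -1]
A Jordan chain for λ = -1 of length 2:
v_1 = (-2, 1, -1, 1, -1)ᵀ
v_2 = (0, 1, 0, 0, 0)ᵀ

Let N = A − (-1)·I. We want v_2 with N^2 v_2 = 0 but N^1 v_2 ≠ 0; then v_{j-1} := N · v_j for j = 2, …, 2.

Pick v_2 = (0, 1, 0, 0, 0)ᵀ.
Then v_1 = N · v_2 = (-2, 1, -1, 1, -1)ᵀ.

Sanity check: (A − (-1)·I) v_1 = (0, 0, 0, 0, 0)ᵀ = 0. ✓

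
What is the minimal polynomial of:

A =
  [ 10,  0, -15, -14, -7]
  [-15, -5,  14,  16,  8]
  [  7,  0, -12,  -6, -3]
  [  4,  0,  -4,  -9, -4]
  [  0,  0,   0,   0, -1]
x^4 + 16*x^3 + 90*x^2 + 200*x + 125

The characteristic polynomial is χ_A(x) = (x + 1)^2*(x + 5)^3, so the eigenvalues are known. The minimal polynomial is
  m_A(x) = Π_λ (x − λ)^{k_λ}
where k_λ is the size of the *largest* Jordan block for λ (equivalently, the smallest k with (A − λI)^k v = 0 for every generalised eigenvector v of λ).

  λ = -5: largest Jordan block has size 3, contributing (x + 5)^3
  λ = -1: largest Jordan block has size 1, contributing (x + 1)

So m_A(x) = (x + 1)*(x + 5)^3 = x^4 + 16*x^3 + 90*x^2 + 200*x + 125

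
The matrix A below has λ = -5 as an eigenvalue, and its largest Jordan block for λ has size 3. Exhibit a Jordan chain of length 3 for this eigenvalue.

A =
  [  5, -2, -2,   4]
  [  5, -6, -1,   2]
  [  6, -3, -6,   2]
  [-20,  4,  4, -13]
A Jordan chain for λ = -5 of length 3:
v_1 = (-2, -1, -1, 4)ᵀ
v_2 = (10, 5, 6, -20)ᵀ
v_3 = (1, 0, 0, 0)ᵀ

Let N = A − (-5)·I. We want v_3 with N^3 v_3 = 0 but N^2 v_3 ≠ 0; then v_{j-1} := N · v_j for j = 3, …, 2.

Pick v_3 = (1, 0, 0, 0)ᵀ.
Then v_2 = N · v_3 = (10, 5, 6, -20)ᵀ.
Then v_1 = N · v_2 = (-2, -1, -1, 4)ᵀ.

Sanity check: (A − (-5)·I) v_1 = (0, 0, 0, 0)ᵀ = 0. ✓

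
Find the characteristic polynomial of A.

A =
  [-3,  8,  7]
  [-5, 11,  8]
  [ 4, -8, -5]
x^3 - 3*x^2 + 3*x - 1

Expanding det(x·I − A) (e.g. by cofactor expansion or by noting that A is similar to its Jordan form J, which has the same characteristic polynomial as A) gives
  χ_A(x) = x^3 - 3*x^2 + 3*x - 1
which factors as (x - 1)^3. The eigenvalues (with algebraic multiplicities) are λ = 1 with multiplicity 3.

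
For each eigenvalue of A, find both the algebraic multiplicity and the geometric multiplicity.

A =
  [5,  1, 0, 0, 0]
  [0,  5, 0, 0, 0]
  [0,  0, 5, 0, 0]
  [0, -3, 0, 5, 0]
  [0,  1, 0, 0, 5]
λ = 5: alg = 5, geom = 4

Step 1 — factor the characteristic polynomial to read off the algebraic multiplicities:
  χ_A(x) = (x - 5)^5

Step 2 — compute geometric multiplicities via the rank-nullity identity g(λ) = n − rank(A − λI):
  rank(A − (5)·I) = 1, so dim ker(A − (5)·I) = n − 1 = 4

Summary:
  λ = 5: algebraic multiplicity = 5, geometric multiplicity = 4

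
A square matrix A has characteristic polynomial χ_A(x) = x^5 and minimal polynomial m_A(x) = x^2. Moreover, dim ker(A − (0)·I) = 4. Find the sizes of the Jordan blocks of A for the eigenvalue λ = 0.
Block sizes for λ = 0: [2, 1, 1, 1]

Step 1 — from the characteristic polynomial, algebraic multiplicity of λ = 0 is 5. From dim ker(A − (0)·I) = 4, there are exactly 4 Jordan blocks for λ = 0.
Step 2 — from the minimal polynomial, the factor (x − 0)^2 tells us the largest block for λ = 0 has size 2.
Step 3 — with total size 5, 4 blocks, and largest block 2, the block sizes (in nonincreasing order) are [2, 1, 1, 1].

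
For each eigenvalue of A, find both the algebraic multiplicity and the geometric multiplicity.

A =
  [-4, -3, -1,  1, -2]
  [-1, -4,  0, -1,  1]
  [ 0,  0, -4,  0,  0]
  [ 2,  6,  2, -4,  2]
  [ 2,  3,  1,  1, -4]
λ = -4: alg = 5, geom = 3

Step 1 — factor the characteristic polynomial to read off the algebraic multiplicities:
  χ_A(x) = (x + 4)^5

Step 2 — compute geometric multiplicities via the rank-nullity identity g(λ) = n − rank(A − λI):
  rank(A − (-4)·I) = 2, so dim ker(A − (-4)·I) = n − 2 = 3

Summary:
  λ = -4: algebraic multiplicity = 5, geometric multiplicity = 3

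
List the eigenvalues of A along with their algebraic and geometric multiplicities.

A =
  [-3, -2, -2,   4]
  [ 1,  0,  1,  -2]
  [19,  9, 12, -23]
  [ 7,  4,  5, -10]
λ = -1: alg = 1, geom = 1; λ = 0: alg = 3, geom = 1

Step 1 — factor the characteristic polynomial to read off the algebraic multiplicities:
  χ_A(x) = x^3*(x + 1)

Step 2 — compute geometric multiplicities via the rank-nullity identity g(λ) = n − rank(A − λI):
  rank(A − (-1)·I) = 3, so dim ker(A − (-1)·I) = n − 3 = 1
  rank(A − (0)·I) = 3, so dim ker(A − (0)·I) = n − 3 = 1

Summary:
  λ = -1: algebraic multiplicity = 1, geometric multiplicity = 1
  λ = 0: algebraic multiplicity = 3, geometric multiplicity = 1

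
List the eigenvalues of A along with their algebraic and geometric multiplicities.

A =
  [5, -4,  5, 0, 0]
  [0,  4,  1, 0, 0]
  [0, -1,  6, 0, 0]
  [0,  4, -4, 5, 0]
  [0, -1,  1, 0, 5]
λ = 5: alg = 5, geom = 3

Step 1 — factor the characteristic polynomial to read off the algebraic multiplicities:
  χ_A(x) = (x - 5)^5

Step 2 — compute geometric multiplicities via the rank-nullity identity g(λ) = n − rank(A − λI):
  rank(A − (5)·I) = 2, so dim ker(A − (5)·I) = n − 2 = 3

Summary:
  λ = 5: algebraic multiplicity = 5, geometric multiplicity = 3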